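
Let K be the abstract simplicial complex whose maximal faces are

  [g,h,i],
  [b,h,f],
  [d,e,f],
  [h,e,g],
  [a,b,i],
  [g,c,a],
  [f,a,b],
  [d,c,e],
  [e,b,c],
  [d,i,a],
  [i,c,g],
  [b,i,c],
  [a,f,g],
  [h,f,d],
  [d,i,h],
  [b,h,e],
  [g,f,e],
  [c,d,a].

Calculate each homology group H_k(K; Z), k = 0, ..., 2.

H_0 ≅ Z,  H_1 ≅ Z ⊕ Z/2Z,  H_2 = 0.

We work with the vertex ordering a < b < c < d < e < f < g < h < i. The simplices of K, each written with vertices in increasing order, are:

  0-simplices (9): a, b, c, d, e, f, g, h, i
  1-simplices (27): ab, ac, ad, af, ag, ai, bc, be, bf, bh, bi, cd, ce, cg, ci, de, df, dh, di, ef, eg, eh, fg, fh, gh, gi, hi
  2-simplices (18): abf, abi, acd, acg, adi, afg, bce, bci, beh, bfh, cde, cgi, def, dfh, dhi, efg, egh, ghi

so the chain groups are C_0 ≅ Z^9, C_1 ≅ Z^27, C_2 ≅ Z^18.

Boundary ∂_1: C_1 → C_0 is given by ∂[p,q] = [q] − [p].
This gives a 9×27 integer matrix of rank 8; reducing to Smith normal form yields diagonal entries (1,1,1,1,1,1,1,1).

∂_2: C_2 → C_1 maps a triangle to the signed sum of its edges. For instance
  ∂bfh = fh − bh + bf,
  ∂cde = de − ce + cd.
This gives a 27×18 integer matrix of rank 18; reducing to Smith normal form yields diagonal entries (1,1,1,1,1,1,1,1,1,1,1,1,1,1,1,1,1,2).

Computing H_k = (kernel of ∂_k) / (image of ∂_{k+1}):

  H_0: rank C_0 − rank ∂_1 = 9 − 8 = 1, and the invariant factors of ∂_1 are all 1, so H_0 = Z.
  H_1: rank ker ∂_1 − rank ∂_2 = (27 − 8) − 18 = 1, and ∂_2 has invariant factor 2 > 1, so H_1 = Z ⊕ Z/2Z.
  H_2: rank ker ∂_2 − rank ∂_3 = (18 − 18) − 0 = 0, and there is no ∂_3, so H_2 = 0.

As a check, the Euler characteristic is 9 − 27 + 18 = 0, which agrees with 1 − 1 + 0 = 0.
(K is a triangulation of the Klein bottle.)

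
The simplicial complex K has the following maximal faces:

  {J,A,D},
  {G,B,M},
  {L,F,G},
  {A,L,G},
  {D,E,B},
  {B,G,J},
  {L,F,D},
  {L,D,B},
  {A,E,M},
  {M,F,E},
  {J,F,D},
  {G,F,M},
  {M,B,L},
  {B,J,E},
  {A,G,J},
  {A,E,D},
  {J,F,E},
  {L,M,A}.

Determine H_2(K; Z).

H_2 ≅ 0.

Fix the vertex order A < B < D < E < F < G < J < L < M and write every simplex with vertices in increasing order. Then dim K = 2 and the simplices of K are:

  0-simplices (9): A, B, D, E, F, G, J, L, M
  1-simplices (27): AD, AE, AG, AJ, AL, AM, BD, BE, BG, BJ, BL, BM, DE, DF, DJ, DL, EF, EJ, EM, FG, FJ, FL, FM, GJ, GL, GM, LM
  2-simplices (18): ADE, ADJ, AEM, AGJ, AGL, ALM, BDE, BDL, BEJ, BGJ, BGM, BLM, DFJ, DFL, EFJ, EFM, FGL, FGM

Hence C_0 ≅ Z^9, C_1 ≅ Z^27, C_2 ≅ Z^18.

Boundary ∂_1: C_1 → C_0 maps an edge to its endpoints' difference, ∂[p,q] = q − p.
This gives a 9×27 integer matrix of rank 8; reducing to Smith normal form yields diagonal entries (1,1,1,1,1,1,1,1).

The boundary map ∂_2: C_2 → C_1 acts by ∂[p,q,r] = [q,r] − [p,r] + [p,q]. For instance
  ∂BEJ = EJ − BJ + BE,
  ∂ADE = DE − AE + AD.
The 27×18 boundary matrix has rank 18 and Smith normal form diag(1,1,1,1,1,1,1,1,1,1,1,1,1,1,1,1,1,2).

From H_k ≅ ker(∂_k) / im(∂_{k+1}) we obtain:

  H_2: rank ker ∂_2 − rank ∂_3 = (18 − 18) − 0 = 0, and there is no ∂_3, so H_2 = 0.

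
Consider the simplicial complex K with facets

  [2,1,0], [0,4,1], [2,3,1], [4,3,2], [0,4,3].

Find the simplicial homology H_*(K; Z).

H_0 = Z,  H_1 = Z,  H_2 = 0.

Order the vertices as 0 < 1 < 2 < 3 < 4. Listing each simplex with vertices in this order, K has dimension 2 with simplices:

  0-simplices (5): [0], [1], [2], [3], [4]
  1-simplices (10): [0,1], [0,2], [0,3], [0,4], [1,2], [1,3], [1,4], [2,3], [2,4], [3,4]
  2-simplices (5): [0,1,2], [0,1,4], [0,3,4], [1,2,3], [2,3,4]

giving chain groups C_0 ≅ Z^5, C_1 ≅ Z^10, C_2 ≅ Z^5.

The boundary map ∂_1: C_1 → C_0 sends each edge [p,q] (with p < q) to q − p.
As a 5×10 matrix over Z this has rank 4, with invariant factors (1,1,1,1).

Boundary ∂_2: C_2 → C_1 maps a triangle to the signed sum of its edges. For instance
  ∂[1,2,3] = [2,3] − [1,3] + [1,2],
  ∂[2,3,4] = [3,4] − [2,4] + [2,3].
As a 10×5 matrix over Z this has rank 5, with invariant factors (1,1,1,1,1).

From H_k ≅ ker(∂_k) / im(∂_{k+1}) we obtain:

  H_0: rank C_0 − rank ∂_1 = 5 − 4 = 1, and the invariant factors of ∂_1 are all 1, so H_0 ≅ Z.
  H_1: rank ker ∂_1 − rank ∂_2 = (10 − 4) − 5 = 1, and the invariant factors of ∂_2 are all 1, so H_1 ≅ Z.
  H_2: rank ker ∂_2 − rank ∂_3 = (5 − 5) − 0 = 0, and there is no ∂_3, so H_2 ≅ 0.

As a check, the Euler characteristic is 5 − 10 + 5 = 0, which agrees with 1 − 1 + 0 = 0.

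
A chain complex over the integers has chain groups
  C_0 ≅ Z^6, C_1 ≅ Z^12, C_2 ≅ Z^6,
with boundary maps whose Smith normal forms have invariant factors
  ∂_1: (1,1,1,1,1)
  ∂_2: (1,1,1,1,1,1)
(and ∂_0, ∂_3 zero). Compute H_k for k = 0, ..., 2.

H_0 = Z,  H_1 = Z,  H_2 = 0.

H_0: b_0 = 6 − 0 − 5 = 1; torsion from ∂_1 factors > 1: none. So H_0 = Z.
H_1: b_1 = 12 − 5 − 6 = 1; torsion from ∂_2 factors > 1: none. So H_1 = Z.
H_2: b_2 = 6 − 6 − 0 = 0; torsion from ∂_3 factors > 1: none. So H_2 = 0.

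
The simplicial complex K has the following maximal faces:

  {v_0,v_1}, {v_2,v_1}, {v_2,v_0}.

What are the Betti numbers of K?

b_0 = 1, b_1 = 1.

Take the total order v_0 < v_1 < v_2 on the vertex set. Then K (dimension 1) consists of the simplices:

  0-simplices (3): [v_0], [v_1], [v_2]
  1-simplices (3): [v_0,v_1], [v_0,v_2], [v_1,v_2]

giving chain groups C_0 ≅ Z^3, C_1 ≅ Z^3.

∂_1: C_1 → C_0 sends each edge [p,q] (with p < q) to q − p.
This gives a 3×3 integer matrix of rank 2; reducing to Smith normal form yields diagonal entries (1,1).

From H_k ≅ ker(∂_k) / im(∂_{k+1}) we obtain:

  H_0: rank C_0 − rank ∂_1 = 3 − 2 = 1, and the invariant factors of ∂_1 are all 1, so H_0 ≅ Z.
  H_1: rank ker ∂_1 − rank ∂_2 = (3 − 2) − 0 = 1, and there is no ∂_2, so H_1 ≅ Z.

Hence the Betti numbers are b_0 = 1, b_1 = 1.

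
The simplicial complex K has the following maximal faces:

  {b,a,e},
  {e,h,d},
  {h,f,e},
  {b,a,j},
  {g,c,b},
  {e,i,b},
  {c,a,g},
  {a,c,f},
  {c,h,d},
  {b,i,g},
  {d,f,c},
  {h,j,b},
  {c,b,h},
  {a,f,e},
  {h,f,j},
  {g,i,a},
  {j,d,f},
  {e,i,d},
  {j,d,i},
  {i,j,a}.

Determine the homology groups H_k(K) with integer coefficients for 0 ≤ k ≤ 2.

H_0 = Z,  H_1 = Z ⊕ Z_2,  H_2 = 0.

K has 10 vertices, 30 edges, 20 triangles.
rank ∂_0 = 0, rank ∂_1 = 9 ⇒ b_0 = 10 − 0 − 9 = 1; all invariant factors of ∂_1 are 1 so no torsion. So H_0 = Z.
rank ∂_1 = 9, rank ∂_2 = 20 ⇒ b_1 = 30 − 9 − 20 = 1; ∂_2 has invariant factor(s) [2] giving torsion. So H_1 = Z ⊕ Z_2.
rank ∂_2 = 20, rank ∂_3 = 0 ⇒ b_2 = 20 − 20 − 0 = 0. So H_2 = 0.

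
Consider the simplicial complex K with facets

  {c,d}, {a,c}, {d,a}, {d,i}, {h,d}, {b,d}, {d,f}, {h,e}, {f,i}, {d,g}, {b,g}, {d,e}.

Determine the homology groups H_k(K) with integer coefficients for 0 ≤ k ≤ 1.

K has 9 vertices, 12 edges.
rank ∂_0 = 0, rank ∂_1 = 8 ⇒ b_0 = 9 − 0 − 8 = 1; all invariant factors of ∂_1 are 1 so no torsion. So H_0 = Z.
rank ∂_1 = 8, rank ∂_2 = 0 ⇒ b_1 = 12 − 8 − 0 = 4. So H_1 = Z^4.

H_0 = Z,  H_1 = Z^4.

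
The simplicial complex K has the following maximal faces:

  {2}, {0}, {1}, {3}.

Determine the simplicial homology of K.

H_0 ≅ Z^4.

Take the total order 0 < 1 < 2 < 3 on the vertex set. Then K (dimension 0) consists of the simplices:

  0-simplices (4): [0], [1], [2], [3]

so the chain groups are C_0 ≅ Z^4.

Reading off H_k = ker ∂_k / im ∂_{k+1}:

  H_0: rank C_0 − rank ∂_1 = 4 − 0 = 4, and there is no ∂_1, so H_0 = Z^4.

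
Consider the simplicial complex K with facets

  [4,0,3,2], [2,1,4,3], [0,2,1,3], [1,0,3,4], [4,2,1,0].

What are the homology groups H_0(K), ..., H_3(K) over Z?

H_0 ≅ Z,  H_1 = 0,  H_2 = 0,  H_3 ≅ Z.

We work with the vertex ordering 0 < 1 < 2 < 3 < 4. The simplices of K, each written with vertices in increasing order, are:

  0-simplices (5): [0], [1], [2], [3], [4]
  1-simplices (10): [0,1], [0,2], [0,3], [0,4], [1,2], [1,3], [1,4], [2,3], [2,4], [3,4]
  2-simplices (10): [0,1,2], [0,1,3], [0,1,4], [0,2,3], [0,2,4], [0,3,4], [1,2,3], [1,2,4], [1,3,4], [2,3,4]
  3-simplices (5): [0,1,2,3], [0,1,2,4], [0,1,3,4], [0,2,3,4], [1,2,3,4]

Hence C_0 ≅ Z^5, C_1 ≅ Z^10, C_2 ≅ Z^10, C_3 ≅ Z^5.

Boundary ∂_1: C_1 → C_0 maps an edge to its endpoints' difference, ∂[p,q] = q − p. For instance
  ∂[2,4] = [4] − [2].
As a 5×10 matrix over Z this has rank 4, with invariant factors (1,1,1,1).

∂_2: C_2 → C_1 sends each 2-simplex [p,q,r] to [q,r] − [p,r] + [p,q]. For instance
  ∂[1,3,4] = [3,4] − [1,4] + [1,3],
  ∂[0,1,4] = [1,4] − [0,4] + [0,1].
As a 10×10 matrix over Z this has rank 6, with invariant factors (1,1,1,1,1,1).

Boundary ∂_3: C_3 → C_2 sends each 3-simplex σ to the alternating sum Σ_i (−1)^i (σ with its i-th vertex removed). For instance
  ∂[1,2,3,4] = [2,3,4] − [1,3,4] + [1,2,4] − [1,2,3],
  ∂[0,1,3,4] = [1,3,4] − [0,3,4] + [0,1,4] − [0,1,3].
The resulting 10×5 matrix has rank 4, and its Smith normal form has invariant factors (1,1,1,1).

From H_k ≅ ker(∂_k) / im(∂_{k+1}) we obtain:

  H_0: rank C_0 − rank ∂_1 = 5 − 4 = 1, and the invariant factors of ∂_1 are all 1, so H_0 ≅ Z.
  H_1: rank ker ∂_1 − rank ∂_2 = (10 − 4) − 6 = 0, and the invariant factors of ∂_2 are all 1, so H_1 ≅ 0.
  H_2: rank ker ∂_2 − rank ∂_3 = (10 − 6) − 4 = 0, and the invariant factors of ∂_3 are all 1, so H_2 ≅ 0.
  H_3: rank ker ∂_3 − rank ∂_4 = (5 − 4) − 0 = 1, and there is no ∂_4, so H_3 ≅ Z.

As a check, the Euler characteristic is 5 − 10 + 10 − 5 = 0, which agrees with 1 − 0 + 0 − 1 = 0.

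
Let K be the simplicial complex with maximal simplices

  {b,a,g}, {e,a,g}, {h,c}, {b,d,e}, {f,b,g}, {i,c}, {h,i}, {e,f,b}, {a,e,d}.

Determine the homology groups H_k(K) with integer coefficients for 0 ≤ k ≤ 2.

H_0 ≅ Z^2,  H_1 ≅ Z^2,  H_2 = 0.

Order the vertices as a < b < c < d < e < f < g < h < i. Listing each simplex with vertices in this order, K has dimension 2 with simplices:

  0-simplices (9): a, b, c, d, e, f, g, h, i
  1-simplices (15): ab, ad, ae, ag, bd, be, bf, bg, ch, ci, de, ef, eg, fg, hi
  2-simplices (6): abg, ade, aeg, bde, bef, bfg

so the chain groups are C_0 ≅ Z^9, C_1 ≅ Z^15, C_2 ≅ Z^6.

∂_1: C_1 → C_0 is given by ∂[p,q] = [q] − [p]. For instance
  ∂de = e − d.
This gives a 9×15 integer matrix of rank 7; reducing to Smith normal form yields diagonal entries (1,1,1,1,1,1,1).

Boundary ∂_2: C_2 → C_1 acts by ∂[p,q,r] = [q,r] − [p,r] + [p,q]. For instance
  ∂abg = bg − ag + ab,
  ∂bef = ef − bf + be.
This gives a 15×6 integer matrix of rank 6; reducing to Smith normal form yields diagonal entries (1,1,1,1,1,1).

Computing H_k = (kernel of ∂_k) / (image of ∂_{k+1}):

  H_0: rank C_0 − rank ∂_1 = 9 − 7 = 2, and the invariant factors of ∂_1 are all 1, so H_0 ≅ Z^2.
  H_1: rank ker ∂_1 − rank ∂_2 = (15 − 7) − 6 = 2, and the invariant factors of ∂_2 are all 1, so H_1 ≅ Z^2.
  H_2: rank ker ∂_2 − rank ∂_3 = (6 − 6) − 0 = 0, and there is no ∂_3, so H_2 ≅ 0.

As a check, the Euler characteristic is 9 − 15 + 6 = 0, which agrees with 2 − 2 + 0 = 0.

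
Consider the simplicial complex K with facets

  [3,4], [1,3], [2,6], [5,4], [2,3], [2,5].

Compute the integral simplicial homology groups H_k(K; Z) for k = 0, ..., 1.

H_0 = Z,  H_1 = Z.

K has 6 vertices, 6 edges.
rank ∂_0 = 0, rank ∂_1 = 5 ⇒ b_0 = 6 − 0 − 5 = 1; all invariant factors of ∂_1 are 1 so no torsion. So H_0 = Z.
rank ∂_1 = 5, rank ∂_2 = 0 ⇒ b_1 = 6 − 5 − 0 = 1. So H_1 = Z.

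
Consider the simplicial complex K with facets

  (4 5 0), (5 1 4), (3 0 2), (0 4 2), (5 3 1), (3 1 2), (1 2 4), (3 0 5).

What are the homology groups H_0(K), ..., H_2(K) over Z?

We work with the vertex ordering 0 < 1 < 2 < 3 < 4 < 5. The simplices of K, each written with vertices in increasing order, are:

  0-simplices (6): [0], [1], [2], [3], [4], [5]
  1-simplices (12): [0,2], [0,3], [0,4], [0,5], [1,2], [1,3], [1,4], [1,5], [2,3], [2,4], [3,5], [4,5]
  2-simplices (8): [0,2,3], [0,2,4], [0,3,5], [0,4,5], [1,2,3], [1,2,4], [1,3,5], [1,4,5]

giving chain groups C_0 ≅ Z^6, C_1 ≅ Z^12, C_2 ≅ Z^8.

The boundary map ∂_1: C_1 → C_0 maps an edge to its endpoints' difference, ∂[p,q] = q − p.
This gives a 6×12 integer matrix of rank 5; reducing to Smith normal form yields diagonal entries (1,1,1,1,1).

Boundary ∂_2: C_2 → C_1 acts by ∂[p,q,r] = [q,r] − [p,r] + [p,q]. For instance
  ∂[0,3,5] = [3,5] − [0,5] + [0,3],
  ∂[0,4,5] = [4,5] − [0,5] + [0,4].
The 12×8 boundary matrix has rank 7 and Smith normal form diag(1,1,1,1,1,1,1).

From H_k ≅ ker(∂_k) / im(∂_{k+1}) we obtain:

  H_0: rank C_0 − rank ∂_1 = 6 − 5 = 1, and the invariant factors of ∂_1 are all 1, so H_0 ≅ Z.
  H_1: rank ker ∂_1 − rank ∂_2 = (12 − 5) − 7 = 0, and the invariant factors of ∂_2 are all 1, so H_1 ≅ 0.
  H_2: rank ker ∂_2 − rank ∂_3 = (8 − 7) − 0 = 1, and there is no ∂_3, so H_2 ≅ Z.

H_0 = Z,  H_1 = 0,  H_2 = Z.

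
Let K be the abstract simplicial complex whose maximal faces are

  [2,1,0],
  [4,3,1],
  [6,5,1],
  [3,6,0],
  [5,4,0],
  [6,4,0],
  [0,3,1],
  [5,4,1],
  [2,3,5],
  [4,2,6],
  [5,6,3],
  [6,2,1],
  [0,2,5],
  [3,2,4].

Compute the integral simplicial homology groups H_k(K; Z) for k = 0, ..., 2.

H_0 = Z,  H_1 = Z^2,  H_2 = Z.

Order the vertices as 0 < 1 < 2 < 3 < 4 < 5 < 6. Listing each simplex with vertices in this order, K has dimension 2 with simplices:

  0-simplices (7): [0], [1], [2], [3], [4], [5], [6]
  1-simplices (21): [0,1], [0,2], [0,3], [0,4], [0,5], [0,6], [1,2], [1,3], [1,4], [1,5], [1,6], [2,3], [2,4], [2,5], [2,6], [3,4], [3,5], [3,6], [4,5], [4,6], [5,6]
  2-simplices (14): [0,1,2], [0,1,3], [0,2,5], [0,3,6], [0,4,5], [0,4,6], [1,2,6], [1,3,4], [1,4,5], [1,5,6], [2,3,4], [2,3,5], [2,4,6], [3,5,6]

giving chain groups C_0 ≅ Z^7, C_1 ≅ Z^21, C_2 ≅ Z^14.

The boundary map ∂_1: C_1 → C_0 sends each edge [p,q] (with p < q) to q − p.
As a 7×21 matrix over Z this has rank 6, with invariant factors (1,1,1,1,1,1).

Boundary ∂_2: C_2 → C_1 acts by ∂[p,q,r] = [q,r] − [p,r] + [p,q]. For instance
  ∂[0,4,6] = [4,6] − [0,6] + [0,4],
  ∂[0,1,2] = [1,2] − [0,2] + [0,1].
This gives a 21×14 integer matrix of rank 13; reducing to Smith normal form yields diagonal entries (1,1,1,1,1,1,1,1,1,1,1,1,1).

Now H_k = ker ∂_k / im ∂_{k+1}, so:

  H_0: rank C_0 − rank ∂_1 = 7 − 6 = 1, and the invariant factors of ∂_1 are all 1, so H_0 ≅ Z.
  H_1: rank ker ∂_1 − rank ∂_2 = (21 − 6) − 13 = 2, and the invariant factors of ∂_2 are all 1, so H_1 ≅ Z^2.
  H_2: rank ker ∂_2 − rank ∂_3 = (14 − 13) − 0 = 1, and there is no ∂_3, so H_2 ≅ Z.

As a check, the Euler characteristic is 7 − 21 + 14 = 0, which agrees with 1 − 2 + 1 = 0.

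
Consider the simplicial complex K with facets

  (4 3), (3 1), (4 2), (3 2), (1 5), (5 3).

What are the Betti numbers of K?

b_0 = 1, b_1 = 2.

We work with the vertex ordering 1 < 2 < 3 < 4 < 5. The simplices of K, each written with vertices in increasing order, are:

  0-simplices (5): [1], [2], [3], [4], [5]
  1-simplices (6): [1,3], [1,5], [2,3], [2,4], [3,4], [3,5]

Hence C_0 ≅ Z^5, C_1 ≅ Z^6.

Boundary ∂_1: C_1 → C_0 maps an edge to its endpoints' difference, ∂[p,q] = q − p.
The resulting 5×6 matrix has rank 4, and its Smith normal form has invariant factors (1,1,1,1).

Reading off H_k = ker ∂_k / im ∂_{k+1}:

  H_0: rank C_0 − rank ∂_1 = 5 − 4 = 1, and the invariant factors of ∂_1 are all 1, so H_0 ≅ Z.
  H_1: rank ker ∂_1 − rank ∂_2 = (6 − 4) − 0 = 2, and there is no ∂_2, so H_1 ≅ Z^2.

(K is a triangulation of a wedge of 2 circles.)

Hence the Betti numbers are b_0 = 1, b_1 = 2.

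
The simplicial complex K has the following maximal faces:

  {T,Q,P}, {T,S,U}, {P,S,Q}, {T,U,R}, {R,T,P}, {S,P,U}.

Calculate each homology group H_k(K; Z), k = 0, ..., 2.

H_0 ≅ Z,  H_1 ≅ Z,  H_2 = 0.

We work with the vertex ordering P < Q < R < S < T < U. The simplices of K, each written with vertices in increasing order, are:

  0-simplices (6): P, Q, R, S, T, U
  1-simplices (12): PQ, PR, PS, PT, PU, QS, QT, RT, RU, ST, SU, TU
  2-simplices (6): PQS, PQT, PRT, PSU, RTU, STU

giving chain groups C_0 ≅ Z^6, C_1 ≅ Z^12, C_2 ≅ Z^6.

The boundary map ∂_1: C_1 → C_0 is given by ∂[p,q] = [q] − [p].
This gives a 6×12 integer matrix of rank 5; reducing to Smith normal form yields diagonal entries (1,1,1,1,1).

Boundary ∂_2: C_2 → C_1 sends each 2-simplex [p,q,r] to [q,r] − [p,r] + [p,q]. For instance
  ∂RTU = TU − RU + RT,
  ∂PRT = RT − PT + PR.
This gives a 12×6 integer matrix of rank 6; reducing to Smith normal form yields diagonal entries (1,1,1,1,1,1).

Reading off H_k = ker ∂_k / im ∂_{k+1}:

  H_0: rank C_0 − rank ∂_1 = 6 − 5 = 1, and the invariant factors of ∂_1 are all 1, so H_0 ≅ Z.
  H_1: rank ker ∂_1 − rank ∂_2 = (12 − 5) − 6 = 1, and the invariant factors of ∂_2 are all 1, so H_1 ≅ Z.
  H_2: rank ker ∂_2 − rank ∂_3 = (6 − 6) − 0 = 0, and there is no ∂_3, so H_2 ≅ 0.

As a check, the Euler characteristic is 6 − 12 + 6 = 0, which agrees with 1 − 1 + 0 = 0.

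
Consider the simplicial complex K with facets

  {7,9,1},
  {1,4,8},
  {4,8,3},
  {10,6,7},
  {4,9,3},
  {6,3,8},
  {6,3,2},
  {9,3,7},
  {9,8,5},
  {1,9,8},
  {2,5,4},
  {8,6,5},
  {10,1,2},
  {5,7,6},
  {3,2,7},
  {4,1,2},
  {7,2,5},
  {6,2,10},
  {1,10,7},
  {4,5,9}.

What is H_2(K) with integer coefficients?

H_2 = 0.

Order the vertices as 1 < 2 < 3 < 4 < 5 < 6 < 7 < 8 < 9 < 10. Listing each simplex with vertices in this order, K has dimension 2 with simplices:

  0-simplices (10): [1], [2], [3], [4], [5], [6], [7], [8], [9], [10]
  1-simplices (30): (30 of them)
  2-simplices (20): (20 of them)

Hence C_0 ≅ Z^10, C_1 ≅ Z^30, C_2 ≅ Z^20.

The boundary map ∂_1: C_1 → C_0 sends each edge [p,q] (with p < q) to q − p. For instance
  ∂[5,7] = [7] − [5].
The resulting 10×30 matrix has rank 9, and its Smith normal form has invariant factors (1,1,1,1,1,1,1,1,1).

∂_2: C_2 → C_1 maps a triangle to the signed sum of its edges. For instance
  ∂[2,3,6] = [3,6] − [2,6] + [2,3],
  ∂[2,4,5] = [4,5] − [2,5] + [2,4].
The 30×20 boundary matrix has rank 20 and Smith normal form diag(1,1,1,1,1,1,1,1,1,1,1,1,1,1,1,1,1,1,1,2).

Computing H_k = (kernel of ∂_k) / (image of ∂_{k+1}):

  H_2: rank ker ∂_2 − rank ∂_3 = (20 − 20) − 0 = 0, and there is no ∂_3, so H_2 = 0.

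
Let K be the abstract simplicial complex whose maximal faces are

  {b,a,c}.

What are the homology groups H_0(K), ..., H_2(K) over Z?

Fix the vertex order a < b < c and write every simplex with vertices in increasing order. Then dim K = 2 and the simplices of K are:

  0-simplices (3): a, b, c
  1-simplices (3): ab, ac, bc
  2-simplices (1): abc

so the chain groups are C_0 ≅ Z^3, C_1 ≅ Z^3, C_2 ≅ Z^1.

∂_1: C_1 → C_0 is given by ∂[p,q] = [q] − [p]. For instance
  ∂ac = c − a.
The 3×3 boundary matrix has rank 2 and Smith normal form diag(1,1).

Boundary ∂_2: C_2 → C_1 sends each 2-simplex [p,q,r] to [q,r] − [p,r] + [p,q]. For instance
  ∂abc = bc − ac + ab.
The resulting 3×1 matrix has rank 1, and its Smith normal form has invariant factors (1).

Reading off H_k = ker ∂_k / im ∂_{k+1}:

  H_0: rank C_0 − rank ∂_1 = 3 − 2 = 1, and the invariant factors of ∂_1 are all 1, so H_0 ≅ Z.
  H_1: rank ker ∂_1 − rank ∂_2 = (3 − 2) − 1 = 0, and the invariant factors of ∂_2 are all 1, so H_1 ≅ 0.
  H_2: rank ker ∂_2 − rank ∂_3 = (1 − 1) − 0 = 0, and there is no ∂_3, so H_2 ≅ 0.

As a check, the Euler characteristic is 3 − 3 + 1 = 1, which agrees with 1 − 0 + 0 = 1.

H_0 = Z,  H_1 = 0,  H_2 = 0.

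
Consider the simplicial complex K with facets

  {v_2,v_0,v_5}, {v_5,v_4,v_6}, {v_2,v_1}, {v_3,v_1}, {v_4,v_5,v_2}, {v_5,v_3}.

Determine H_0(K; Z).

H_0 = Z.

Order the vertices as v_0 < v_1 < v_2 < v_3 < v_4 < v_5 < v_6. Listing each simplex with vertices in this order, K has dimension 2 with simplices:

  0-simplices (7): [v_0], [v_1], [v_2], [v_3], [v_4], [v_5], [v_6]
  1-simplices (10): [v_0,v_2], [v_0,v_5], [v_1,v_2], [v_1,v_3], [v_2,v_4], [v_2,v_5], [v_3,v_5], [v_4,v_5], [v_4,v_6], [v_5,v_6]
  2-simplices (3): [v_0,v_2,v_5], [v_2,v_4,v_5], [v_4,v_5,v_6]

giving chain groups C_0 ≅ Z^7, C_1 ≅ Z^10, C_2 ≅ Z^3.

Boundary ∂_1: C_1 → C_0 maps an edge to its endpoints' difference, ∂[p,q] = q − p. For instance
  ∂[v_2,v_5] = [v_5] − [v_2].
As a 7×10 matrix over Z this has rank 6, with invariant factors (1,1,1,1,1,1).

∂_2: C_2 → C_1 sends each 2-simplex [p,q,r] to [q,r] − [p,r] + [p,q]. For instance
  ∂[v_4,v_5,v_6] = [v_5,v_6] − [v_4,v_6] + [v_4,v_5],
  ∂[v_0,v_2,v_5] = [v_2,v_5] − [v_0,v_5] + [v_0,v_2].
This gives a 10×3 integer matrix of rank 3; reducing to Smith normal form yields diagonal entries (1,1,1).

Now H_k = ker ∂_k / im ∂_{k+1}, so:

  H_0: rank C_0 − rank ∂_1 = 7 − 6 = 1, and the invariant factors of ∂_1 are all 1, so H_0 ≅ Z.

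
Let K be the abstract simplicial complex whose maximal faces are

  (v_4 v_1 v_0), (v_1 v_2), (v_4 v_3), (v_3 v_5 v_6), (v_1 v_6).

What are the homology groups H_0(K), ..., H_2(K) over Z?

H_0 ≅ Z,  H_1 ≅ Z,  H_2 = 0.

Fix the vertex order v_0 < v_1 < v_2 < v_3 < v_4 < v_5 < v_6 and write every simplex with vertices in increasing order. Then dim K = 2 and the simplices of K are:

  0-simplices (7): [v_0], [v_1], [v_2], [v_3], [v_4], [v_5], [v_6]
  1-simplices (9): [v_0,v_1], [v_0,v_4], [v_1,v_2], [v_1,v_4], [v_1,v_6], [v_3,v_4], [v_3,v_5], [v_3,v_6], [v_5,v_6]
  2-simplices (2): [v_0,v_1,v_4], [v_3,v_5,v_6]

Hence C_0 ≅ Z^7, C_1 ≅ Z^9, C_2 ≅ Z^2.

The boundary map ∂_1: C_1 → C_0 sends each edge [p,q] (with p < q) to q − p.
As a 7×9 matrix over Z this has rank 6, with invariant factors (1,1,1,1,1,1).

The boundary map ∂_2: C_2 → C_1 acts by ∂[p,q,r] = [q,r] − [p,r] + [p,q]. For instance
  ∂[v_3,v_5,v_6] = [v_5,v_6] − [v_3,v_6] + [v_3,v_5],
  ∂[v_0,v_1,v_4] = [v_1,v_4] − [v_0,v_4] + [v_0,v_1].
The 9×2 boundary matrix has rank 2 and Smith normal form diag(1,1).

Now H_k = ker ∂_k / im ∂_{k+1}, so:

  H_0: rank C_0 − rank ∂_1 = 7 − 6 = 1, and the invariant factors of ∂_1 are all 1, so H_0 = Z.
  H_1: rank ker ∂_1 − rank ∂_2 = (9 − 6) − 2 = 1, and the invariant factors of ∂_2 are all 1, so H_1 = Z.
  H_2: rank ker ∂_2 − rank ∂_3 = (2 − 2) − 0 = 0, and there is no ∂_3, so H_2 = 0.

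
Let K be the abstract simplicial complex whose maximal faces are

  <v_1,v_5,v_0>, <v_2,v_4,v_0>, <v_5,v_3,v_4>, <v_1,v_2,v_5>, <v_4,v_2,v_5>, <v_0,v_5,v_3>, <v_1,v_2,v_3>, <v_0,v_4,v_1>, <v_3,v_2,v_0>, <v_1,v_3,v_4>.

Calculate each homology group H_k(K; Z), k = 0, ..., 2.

We work with the vertex ordering v_0 < v_1 < v_2 < v_3 < v_4 < v_5. The simplices of K, each written with vertices in increasing order, are:

  0-simplices (6): [v_0], [v_1], [v_2], [v_3], [v_4], [v_5]
  1-simplices (15): (15 of them)
  2-simplices (10): [v_0,v_1,v_4], [v_0,v_1,v_5], [v_0,v_2,v_3], [v_0,v_2,v_4], [v_0,v_3,v_5], [v_1,v_2,v_3], [v_1,v_2,v_5], [v_1,v_3,v_4], [v_2,v_4,v_5], [v_3,v_4,v_5]

giving chain groups C_0 ≅ Z^6, C_1 ≅ Z^15, C_2 ≅ Z^10.

Boundary ∂_1: C_1 → C_0 maps an edge to its endpoints' difference, ∂[p,q] = q − p.
The resulting 6×15 matrix has rank 5, and its Smith normal form has invariant factors (1,1,1,1,1).

Boundary ∂_2: C_2 → C_1 sends each 2-simplex [p,q,r] to [q,r] − [p,r] + [p,q]. For instance
  ∂[v_1,v_3,v_4] = [v_3,v_4] − [v_1,v_4] + [v_1,v_3],
  ∂[v_2,v_4,v_5] = [v_4,v_5] − [v_2,v_5] + [v_2,v_4].
As a 15×10 matrix over Z this has rank 10, with invariant factors (1,1,1,1,1,1,1,1,1,2).

Now H_k = ker ∂_k / im ∂_{k+1}, so:

  H_0: rank C_0 − rank ∂_1 = 6 − 5 = 1, and the invariant factors of ∂_1 are all 1, so H_0 ≅ Z.
  H_1: rank ker ∂_1 − rank ∂_2 = (15 − 5) − 10 = 0, and ∂_2 has invariant factor 2 > 1, so H_1 ≅ Z/2Z.
  H_2: rank ker ∂_2 − rank ∂_3 = (10 − 10) − 0 = 0, and there is no ∂_3, so H_2 ≅ 0.

As a check, the Euler characteristic is 6 − 15 + 10 = 1, which agrees with 1 − 0 + 0 = 1.
(K is a triangulation of the real projective plane RP^2.)

H_0 ≅ Z,  H_1 ≅ Z/2Z,  H_2 = 0.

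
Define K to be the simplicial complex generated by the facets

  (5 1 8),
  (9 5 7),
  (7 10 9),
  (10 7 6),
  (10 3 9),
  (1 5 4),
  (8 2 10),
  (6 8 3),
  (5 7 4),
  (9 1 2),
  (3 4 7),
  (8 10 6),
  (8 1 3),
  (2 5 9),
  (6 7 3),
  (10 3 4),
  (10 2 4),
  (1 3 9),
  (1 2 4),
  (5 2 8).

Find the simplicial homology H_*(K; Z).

We work with the vertex ordering 1 < 2 < 3 < 4 < 5 < 6 < 7 < 8 < 9 < 10. The simplices of K, each written with vertices in increasing order, are:

  0-simplices (10): [1], [2], [3], [4], [5], [6], [7], [8], [9], [10]
  1-simplices (30): (30 of them)
  2-simplices (20): (20 of them)

giving chain groups C_0 ≅ Z^10, C_1 ≅ Z^30, C_2 ≅ Z^20.

Boundary ∂_1: C_1 → C_0 maps an edge to its endpoints' difference, ∂[p,q] = q − p.
As a 10×30 matrix over Z this has rank 9, with invariant factors (1,1,1,1,1,1,1,1,1).

Boundary ∂_2: C_2 → C_1 acts by ∂[p,q,r] = [q,r] − [p,r] + [p,q]. For instance
  ∂[7,9,10] = [9,10] − [7,10] + [7,9],
  ∂[3,4,10] = [4,10] − [3,10] + [3,4].
The resulting 30×20 matrix has rank 20, and its Smith normal form has invariant factors (1,1,1,1,1,1,1,1,1,1,1,1,1,1,1,1,1,1,1,2).

Now H_k = ker ∂_k / im ∂_{k+1}, so:

  H_0: rank C_0 − rank ∂_1 = 10 − 9 = 1, and the invariant factors of ∂_1 are all 1, so H_0 = Z.
  H_1: rank ker ∂_1 − rank ∂_2 = (30 − 9) − 20 = 1, and ∂_2 has invariant factor 2 > 1, so H_1 = Z ⊕ Z_2.
  H_2: rank ker ∂_2 − rank ∂_3 = (20 − 20) − 0 = 0, and there is no ∂_3, so H_2 = 0.

(K is a triangulation of the Klein bottle.)

H_0 ≅ Z,  H_1 ≅ Z ⊕ Z_2,  H_2 = 0.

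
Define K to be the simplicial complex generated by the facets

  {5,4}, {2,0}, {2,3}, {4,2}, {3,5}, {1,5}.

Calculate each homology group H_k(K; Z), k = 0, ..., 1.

Order the vertices as 0 < 1 < 2 < 3 < 4 < 5. Listing each simplex with vertices in this order, K has dimension 1 with simplices:

  0-simplices (6): [0], [1], [2], [3], [4], [5]
  1-simplices (6): [0,2], [1,5], [2,3], [2,4], [3,5], [4,5]

so the chain groups are C_0 ≅ Z^6, C_1 ≅ Z^6.

Boundary ∂_1: C_1 → C_0 is given by ∂[p,q] = [q] − [p]. For instance
  ∂[4,5] = [5] − [4].
As a 6×6 matrix over Z this has rank 5, with invariant factors (1,1,1,1,1).

From H_k ≅ ker(∂_k) / im(∂_{k+1}) we obtain:

  H_0: rank C_0 − rank ∂_1 = 6 − 5 = 1, and the invariant factors of ∂_1 are all 1, so H_0 = Z.
  H_1: rank ker ∂_1 − rank ∂_2 = (6 − 5) − 0 = 1, and there is no ∂_2, so H_1 = Z.

H_0 = Z,  H_1 = Z.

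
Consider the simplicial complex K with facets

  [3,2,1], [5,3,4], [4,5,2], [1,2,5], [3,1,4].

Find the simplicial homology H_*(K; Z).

H_0 = Z,  H_1 = Z,  H_2 = 0.

We work with the vertex ordering 1 < 2 < 3 < 4 < 5. The simplices of K, each written with vertices in increasing order, are:

  0-simplices (5): [1], [2], [3], [4], [5]
  1-simplices (10): [1,2], [1,3], [1,4], [1,5], [2,3], [2,4], [2,5], [3,4], [3,5], [4,5]
  2-simplices (5): [1,2,3], [1,2,5], [1,3,4], [2,4,5], [3,4,5]

Hence C_0 ≅ Z^5, C_1 ≅ Z^10, C_2 ≅ Z^5.

∂_1: C_1 → C_0 is given by ∂[p,q] = [q] − [p]. For instance
  ∂[1,2] = [2] − [1].
As a 5×10 matrix over Z this has rank 4, with invariant factors (1,1,1,1).

∂_2: C_2 → C_1 acts by ∂[p,q,r] = [q,r] − [p,r] + [p,q]. For instance
  ∂[3,4,5] = [4,5] − [3,5] + [3,4],
  ∂[1,3,4] = [3,4] − [1,4] + [1,3].
The resulting 10×5 matrix has rank 5, and its Smith normal form has invariant factors (1,1,1,1,1).

From H_k ≅ ker(∂_k) / im(∂_{k+1}) we obtain:

  H_0: rank C_0 − rank ∂_1 = 5 − 4 = 1, and the invariant factors of ∂_1 are all 1, so H_0 ≅ Z.
  H_1: rank ker ∂_1 − rank ∂_2 = (10 − 4) − 5 = 1, and the invariant factors of ∂_2 are all 1, so H_1 ≅ Z.
  H_2: rank ker ∂_2 − rank ∂_3 = (5 − 5) − 0 = 0, and there is no ∂_3, so H_2 ≅ 0.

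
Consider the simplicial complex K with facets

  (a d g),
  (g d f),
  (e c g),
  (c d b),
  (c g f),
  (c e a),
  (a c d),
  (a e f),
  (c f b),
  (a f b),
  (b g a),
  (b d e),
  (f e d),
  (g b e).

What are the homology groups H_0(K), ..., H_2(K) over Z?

H_0 ≅ Z,  H_1 ≅ Z^2,  H_2 ≅ Z.

K has 7 vertices, 21 edges, 14 triangles.
rank ∂_0 = 0, rank ∂_1 = 6 ⇒ b_0 = 7 − 0 − 6 = 1; all invariant factors of ∂_1 are 1 so no torsion. So H_0 ≅ Z.
rank ∂_1 = 6, rank ∂_2 = 13 ⇒ b_1 = 21 − 6 − 13 = 2; all invariant factors of ∂_2 are 1 so no torsion. So H_1 ≅ Z^2.
rank ∂_2 = 13, rank ∂_3 = 0 ⇒ b_2 = 14 − 13 − 0 = 1. So H_2 ≅ Z.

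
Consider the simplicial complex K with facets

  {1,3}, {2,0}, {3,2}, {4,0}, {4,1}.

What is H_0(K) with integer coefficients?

Fix the vertex order 0 < 1 < 2 < 3 < 4 and write every simplex with vertices in increasing order. Then dim K = 1 and the simplices of K are:

  0-simplices (5): [0], [1], [2], [3], [4]
  1-simplices (5): [0,2], [0,4], [1,3], [1,4], [2,3]

Hence C_0 ≅ Z^5, C_1 ≅ Z^5.

The boundary map ∂_1: C_1 → C_0 maps an edge to its endpoints' difference, ∂[p,q] = q − p. For instance
  ∂[2,3] = [3] − [2].
This gives a 5×5 integer matrix of rank 4; reducing to Smith normal form yields diagonal entries (1,1,1,1).

From H_k ≅ ker(∂_k) / im(∂_{k+1}) we obtain:

  H_0: rank C_0 − rank ∂_1 = 5 − 4 = 1, and the invariant factors of ∂_1 are all 1, so H_0 = Z.

(K is a triangulation of the circle S^1.)

H_0 ≅ Z.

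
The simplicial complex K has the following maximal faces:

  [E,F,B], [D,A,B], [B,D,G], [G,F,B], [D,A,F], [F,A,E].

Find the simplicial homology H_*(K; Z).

Fix the vertex order A < B < D < E < F < G and write every simplex with vertices in increasing order. Then dim K = 2 and the simplices of K are:

  0-simplices (6): A, B, D, E, F, G
  1-simplices (12): AB, AD, AE, AF, BD, BE, BF, BG, DF, DG, EF, FG
  2-simplices (6): ABD, ADF, AEF, BDG, BEF, BFG

Hence C_0 ≅ Z^6, C_1 ≅ Z^12, C_2 ≅ Z^6.

∂_1: C_1 → C_0 maps an edge to its endpoints' difference, ∂[p,q] = q − p. For instance
  ∂BF = F − B.
As a 6×12 matrix over Z this has rank 5, with invariant factors (1,1,1,1,1).

∂_2: C_2 → C_1 maps a triangle to the signed sum of its edges. For instance
  ∂BDG = DG − BG + BD,
  ∂ADF = DF − AF + AD.
As a 12×6 matrix over Z this has rank 6, with invariant factors (1,1,1,1,1,1).

From H_k ≅ ker(∂_k) / im(∂_{k+1}) we obtain:

  H_0: rank C_0 − rank ∂_1 = 6 − 5 = 1, and the invariant factors of ∂_1 are all 1, so H_0 ≅ Z.
  H_1: rank ker ∂_1 − rank ∂_2 = (12 − 5) − 6 = 1, and the invariant factors of ∂_2 are all 1, so H_1 ≅ Z.
  H_2: rank ker ∂_2 − rank ∂_3 = (6 − 6) − 0 = 0, and there is no ∂_3, so H_2 ≅ 0.

As a check, the Euler characteristic is 6 − 12 + 6 = 0, which agrees with 1 − 1 + 0 = 0.

H_0 ≅ Z,  H_1 ≅ Z,  H_2 = 0.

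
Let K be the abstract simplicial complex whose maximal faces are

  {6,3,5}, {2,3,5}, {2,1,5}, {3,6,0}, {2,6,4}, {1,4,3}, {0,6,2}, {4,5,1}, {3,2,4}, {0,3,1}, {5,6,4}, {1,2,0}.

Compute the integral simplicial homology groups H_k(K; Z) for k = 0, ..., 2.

H_0 = Z,  H_1 = Z/2,  H_2 = 0.

K has 7 vertices, 18 edges, 12 triangles.
rank ∂_0 = 0, rank ∂_1 = 6 ⇒ b_0 = 7 − 0 − 6 = 1; all invariant factors of ∂_1 are 1 so no torsion. So H_0 = Z.
rank ∂_1 = 6, rank ∂_2 = 12 ⇒ b_1 = 18 − 6 − 12 = 0; ∂_2 has invariant factor(s) [2] giving torsion. So H_1 = Z/2.
rank ∂_2 = 12, rank ∂_3 = 0 ⇒ b_2 = 12 − 12 − 0 = 0. So H_2 = 0.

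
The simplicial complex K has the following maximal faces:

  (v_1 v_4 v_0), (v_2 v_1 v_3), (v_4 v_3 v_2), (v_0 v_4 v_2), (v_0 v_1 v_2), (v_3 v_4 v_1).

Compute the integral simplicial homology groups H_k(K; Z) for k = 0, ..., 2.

H_0 ≅ Z,  H_1 = 0,  H_2 ≅ Z.

K has 5 vertices, 9 edges, 6 triangles.
rank ∂_0 = 0, rank ∂_1 = 4 ⇒ b_0 = 5 − 0 − 4 = 1; all invariant factors of ∂_1 are 1 so no torsion. So H_0 ≅ Z.
rank ∂_1 = 4, rank ∂_2 = 5 ⇒ b_1 = 9 − 4 − 5 = 0; all invariant factors of ∂_2 are 1 so no torsion. So H_1 ≅ 0.
rank ∂_2 = 5, rank ∂_3 = 0 ⇒ b_2 = 6 − 5 − 0 = 1. So H_2 ≅ Z.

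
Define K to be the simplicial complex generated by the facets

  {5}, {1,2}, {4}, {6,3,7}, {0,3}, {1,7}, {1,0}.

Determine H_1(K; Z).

H_1 ≅ Z.

Order the vertices as 0 < 1 < 2 < 3 < 4 < 5 < 6 < 7. Listing each simplex with vertices in this order, K has dimension 2 with simplices:

  0-simplices (8): [0], [1], [2], [3], [4], [5], [6], [7]
  1-simplices (7): [0,1], [0,3], [1,2], [1,7], [3,6], [3,7], [6,7]
  2-simplices (1): [3,6,7]

Hence C_0 ≅ Z^8, C_1 ≅ Z^7, C_2 ≅ Z^1.

Boundary ∂_1: C_1 → C_0 maps an edge to its endpoints' difference, ∂[p,q] = q − p.
The resulting 8×7 matrix has rank 5, and its Smith normal form has invariant factors (1,1,1,1,1).

Boundary ∂_2: C_2 → C_1 maps a triangle to the signed sum of its edges. For instance
  ∂[3,6,7] = [6,7] − [3,7] + [3,6].
As a 7×1 matrix over Z this has rank 1, with invariant factors (1).

From H_k ≅ ker(∂_k) / im(∂_{k+1}) we obtain:

  H_1: rank ker ∂_1 − rank ∂_2 = (7 − 5) − 1 = 1, and the invariant factors of ∂_2 are all 1, so H_1 ≅ Z.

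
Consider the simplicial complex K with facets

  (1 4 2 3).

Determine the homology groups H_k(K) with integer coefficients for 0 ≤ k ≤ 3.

H_0 ≅ Z,  H_1 = 0,  H_2 = 0,  H_3 = 0.

Order the vertices as 1 < 2 < 3 < 4. Listing each simplex with vertices in this order, K has dimension 3 with simplices:

  0-simplices (4): [1], [2], [3], [4]
  1-simplices (6): [1,2], [1,3], [1,4], [2,3], [2,4], [3,4]
  2-simplices (4): [1,2,3], [1,2,4], [1,3,4], [2,3,4]
  3-simplices (1): [1,2,3,4]

giving chain groups C_0 ≅ Z^4, C_1 ≅ Z^6, C_2 ≅ Z^4, C_3 ≅ Z^1.

The boundary map ∂_1: C_1 → C_0 is given by ∂[p,q] = [q] − [p].
The resulting 4×6 matrix has rank 3, and its Smith normal form has invariant factors (1,1,1).

Boundary ∂_2: C_2 → C_1 acts by ∂[p,q,r] = [q,r] − [p,r] + [p,q]. For instance
  ∂[1,3,4] = [3,4] − [1,4] + [1,3],
  ∂[2,3,4] = [3,4] − [2,4] + [2,3].
The resulting 6×4 matrix has rank 3, and its Smith normal form has invariant factors (1,1,1).

The boundary map ∂_3: C_3 → C_2 sends each 3-simplex σ to the alternating sum Σ_i (−1)^i (σ with its i-th vertex removed). For instance
  ∂[1,2,3,4] = [2,3,4] − [1,3,4] + [1,2,4] − [1,2,3].
The resulting 4×1 matrix has rank 1, and its Smith normal form has invariant factors (1).

Reading off H_k = ker ∂_k / im ∂_{k+1}:

  H_0: rank C_0 − rank ∂_1 = 4 − 3 = 1, and the invariant factors of ∂_1 are all 1, so H_0 ≅ Z.
  H_1: rank ker ∂_1 − rank ∂_2 = (6 − 3) − 3 = 0, and the invariant factors of ∂_2 are all 1, so H_1 ≅ 0.
  H_2: rank ker ∂_2 − rank ∂_3 = (4 − 3) − 1 = 0, and the invariant factors of ∂_3 are all 1, so H_2 ≅ 0.
  H_3: rank ker ∂_3 − rank ∂_4 = (1 − 1) − 0 = 0, and there is no ∂_4, so H_3 ≅ 0.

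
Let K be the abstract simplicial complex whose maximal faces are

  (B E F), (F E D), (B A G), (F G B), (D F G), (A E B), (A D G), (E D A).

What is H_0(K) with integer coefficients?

Fix the vertex order A < B < D < E < F < G and write every simplex with vertices in increasing order. Then dim K = 2 and the simplices of K are:

  0-simplices (6): A, B, D, E, F, G
  1-simplices (12): AB, AD, AE, AG, BE, BF, BG, DE, DF, DG, EF, FG
  2-simplices (8): ABE, ABG, ADE, ADG, BEF, BFG, DEF, DFG

Hence C_0 ≅ Z^6, C_1 ≅ Z^12, C_2 ≅ Z^8.

The boundary map ∂_1: C_1 → C_0 is given by ∂[p,q] = [q] − [p].
As a 6×12 matrix over Z this has rank 5, with invariant factors (1,1,1,1,1).

The boundary map ∂_2: C_2 → C_1 acts by ∂[p,q,r] = [q,r] − [p,r] + [p,q]. For instance
  ∂BEF = EF − BF + BE,
  ∂ADG = DG − AG + AD.
The 12×8 boundary matrix has rank 7 and Smith normal form diag(1,1,1,1,1,1,1).

From H_k ≅ ker(∂_k) / im(∂_{k+1}) we obtain:

  H_0: rank C_0 − rank ∂_1 = 6 − 5 = 1, and the invariant factors of ∂_1 are all 1, so H_0 ≅ Z.

(K is a triangulation of the 2-sphere S^2.)

H_0 ≅ Z.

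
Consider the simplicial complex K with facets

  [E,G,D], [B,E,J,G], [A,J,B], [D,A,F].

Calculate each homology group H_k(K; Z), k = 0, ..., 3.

H_0 = Z,  H_1 = Z,  H_2 = 0,  H_3 = 0.

We work with the vertex ordering A < B < D < E < F < G < J. The simplices of K, each written with vertices in increasing order, are:

  0-simplices (7): A, B, D, E, F, G, J
  1-simplices (13): AB, AD, AF, AJ, BE, BG, BJ, DE, DF, DG, EG, EJ, GJ
  2-simplices (7): ABJ, ADF, BEG, BEJ, BGJ, DEG, EGJ
  3-simplices (1): BEGJ

giving chain groups C_0 ≅ Z^7, C_1 ≅ Z^13, C_2 ≅ Z^7, C_3 ≅ Z^1.

Boundary ∂_1: C_1 → C_0 maps an edge to its endpoints' difference, ∂[p,q] = q − p. For instance
  ∂AJ = J − A.
The 7×13 boundary matrix has rank 6 and Smith normal form diag(1,1,1,1,1,1).

The boundary map ∂_2: C_2 → C_1 acts by ∂[p,q,r] = [q,r] − [p,r] + [p,q]. For instance
  ∂DEG = EG − DG + DE,
  ∂EGJ = GJ − EJ + EG.
The resulting 13×7 matrix has rank 6, and its Smith normal form has invariant factors (1,1,1,1,1,1).

The boundary map ∂_3: C_3 → C_2 sends each 3-simplex σ to the alternating sum Σ_i (−1)^i (σ with its i-th vertex removed). For instance
  ∂BEGJ = EGJ − BGJ + BEJ − BEG.
This gives a 7×1 integer matrix of rank 1; reducing to Smith normal form yields diagonal entries (1).

Now H_k = ker ∂_k / im ∂_{k+1}, so:

  H_0: rank C_0 − rank ∂_1 = 7 − 6 = 1, and the invariant factors of ∂_1 are all 1, so H_0 = Z.
  H_1: rank ker ∂_1 − rank ∂_2 = (13 − 6) − 6 = 1, and the invariant factors of ∂_2 are all 1, so H_1 = Z.
  H_2: rank ker ∂_2 − rank ∂_3 = (7 − 6) − 1 = 0, and the invariant factors of ∂_3 are all 1, so H_2 = 0.
  H_3: rank ker ∂_3 − rank ∂_4 = (1 − 1) − 0 = 0, and there is no ∂_4, so H_3 = 0.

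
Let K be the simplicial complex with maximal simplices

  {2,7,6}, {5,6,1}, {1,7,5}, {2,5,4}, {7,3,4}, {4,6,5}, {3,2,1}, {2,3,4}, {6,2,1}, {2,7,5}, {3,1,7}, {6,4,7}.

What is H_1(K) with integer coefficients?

Take the total order 1 < 2 < 3 < 4 < 5 < 6 < 7 on the vertex set. Then K (dimension 2) consists of the simplices:

  0-simplices (7): [1], [2], [3], [4], [5], [6], [7]
  1-simplices (18): [1,2], [1,3], [1,5], [1,6], [1,7], [2,3], [2,4], [2,5], [2,6], [2,7], [3,4], [3,7], [4,5], [4,6], [4,7], [5,6], [5,7], [6,7]
  2-simplices (12): [1,2,3], [1,2,6], [1,3,7], [1,5,6], [1,5,7], [2,3,4], [2,4,5], [2,5,7], [2,6,7], [3,4,7], [4,5,6], [4,6,7]

so the chain groups are C_0 ≅ Z^7, C_1 ≅ Z^18, C_2 ≅ Z^12.

∂_1: C_1 → C_0 is given by ∂[p,q] = [q] − [p]. For instance
  ∂[4,7] = [7] − [4].
As a 7×18 matrix over Z this has rank 6, with invariant factors (1,1,1,1,1,1).

Boundary ∂_2: C_2 → C_1 sends each 2-simplex [p,q,r] to [q,r] − [p,r] + [p,q]. For instance
  ∂[1,2,6] = [2,6] − [1,6] + [1,2],
  ∂[1,2,3] = [2,3] − [1,3] + [1,2].
As a 18×12 matrix over Z this has rank 12, with invariant factors (1,1,1,1,1,1,1,1,1,1,1,2).

Computing H_k = (kernel of ∂_k) / (image of ∂_{k+1}):

  H_1: rank ker ∂_1 − rank ∂_2 = (18 − 6) − 12 = 0, and ∂_2 has invariant factor 2 > 1, so H_1 ≅ Z/2.

H_1 ≅ Z/2.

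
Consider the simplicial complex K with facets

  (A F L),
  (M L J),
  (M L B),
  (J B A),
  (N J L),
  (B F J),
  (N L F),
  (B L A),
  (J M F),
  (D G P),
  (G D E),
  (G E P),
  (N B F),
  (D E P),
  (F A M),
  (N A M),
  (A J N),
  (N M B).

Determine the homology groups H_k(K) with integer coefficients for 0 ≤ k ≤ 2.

H_0 = Z^2,  H_1 = Z^2,  H_2 = Z^2.

Fix the vertex order A < B < D < E < F < G < J < L < M < N < P and write every simplex with vertices in increasing order. Then dim K = 2 and the simplices of K are:

  0-simplices (11): A, B, D, E, F, G, J, L, M, N, P
  1-simplices (27): AB, AF, AJ, AL, AM, AN, BF, BJ, BL, BM, BN, DE, DG, DP, EG, EP, FJ, FL, FM, FN, GP, JL, JM, JN, LM, LN, MN
  2-simplices (18): ABJ, ABL, AFL, AFM, AJN, AMN, BFJ, BFN, BLM, BMN, DEG, DEP, DGP, EGP, FJM, FLN, JLM, JLN

Hence C_0 ≅ Z^11, C_1 ≅ Z^27, C_2 ≅ Z^18.

The boundary map ∂_1: C_1 → C_0 sends each edge [p,q] (with p < q) to q − p.
This gives a 11×27 integer matrix of rank 9; reducing to Smith normal form yields diagonal entries (1,1,1,1,1,1,1,1,1).

∂_2: C_2 → C_1 sends each 2-simplex [p,q,r] to [q,r] − [p,r] + [p,q]. For instance
  ∂ABJ = BJ − AJ + AB,
  ∂JLN = LN − JN + JL.
This gives a 27×18 integer matrix of rank 16; reducing to Smith normal form yields diagonal entries (1,1,1,1,1,1,1,1,1,1,1,1,1,1,1,1).

From H_k ≅ ker(∂_k) / im(∂_{k+1}) we obtain:

  H_0: rank C_0 − rank ∂_1 = 11 − 9 = 2, and the invariant factors of ∂_1 are all 1, so H_0 ≅ Z^2.
  H_1: rank ker ∂_1 − rank ∂_2 = (27 − 9) − 16 = 2, and the invariant factors of ∂_2 are all 1, so H_1 ≅ Z^2.
  H_2: rank ker ∂_2 − rank ∂_3 = (18 − 16) − 0 = 2, and there is no ∂_3, so H_2 ≅ Z^2.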